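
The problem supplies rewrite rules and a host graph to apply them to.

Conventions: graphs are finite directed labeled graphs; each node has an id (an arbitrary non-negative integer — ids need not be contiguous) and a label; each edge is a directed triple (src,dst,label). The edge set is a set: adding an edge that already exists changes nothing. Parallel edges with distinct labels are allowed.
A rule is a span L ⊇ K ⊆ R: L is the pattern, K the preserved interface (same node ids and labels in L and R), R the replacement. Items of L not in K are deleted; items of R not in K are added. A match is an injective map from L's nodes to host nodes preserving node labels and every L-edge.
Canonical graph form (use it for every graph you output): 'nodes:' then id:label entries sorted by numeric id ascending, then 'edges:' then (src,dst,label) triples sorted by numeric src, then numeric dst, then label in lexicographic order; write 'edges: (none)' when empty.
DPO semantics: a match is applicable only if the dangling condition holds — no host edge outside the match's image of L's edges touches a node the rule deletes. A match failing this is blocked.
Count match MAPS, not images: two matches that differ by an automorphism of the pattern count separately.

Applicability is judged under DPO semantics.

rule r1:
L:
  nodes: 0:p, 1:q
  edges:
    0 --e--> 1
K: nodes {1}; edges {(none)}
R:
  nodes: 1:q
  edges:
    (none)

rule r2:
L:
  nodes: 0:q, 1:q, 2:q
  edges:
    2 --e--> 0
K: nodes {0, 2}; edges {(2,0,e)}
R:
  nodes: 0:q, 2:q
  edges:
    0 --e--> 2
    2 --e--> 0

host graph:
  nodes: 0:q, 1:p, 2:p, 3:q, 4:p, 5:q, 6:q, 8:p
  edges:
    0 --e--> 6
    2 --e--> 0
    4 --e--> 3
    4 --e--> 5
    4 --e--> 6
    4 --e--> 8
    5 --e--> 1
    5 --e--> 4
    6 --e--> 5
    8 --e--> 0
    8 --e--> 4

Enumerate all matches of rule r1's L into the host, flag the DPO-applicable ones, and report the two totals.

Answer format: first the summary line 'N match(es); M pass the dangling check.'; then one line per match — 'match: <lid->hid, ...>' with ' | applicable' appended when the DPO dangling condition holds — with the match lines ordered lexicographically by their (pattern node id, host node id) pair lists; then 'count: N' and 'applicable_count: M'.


5 match(es); 1 pass the dangling check.
match: 0->2, 1->0 | applicable
match: 0->4, 1->3
match: 0->4, 1->5
match: 0->4, 1->6
match: 0->8, 1->0
count: 5
applicable_count: 1


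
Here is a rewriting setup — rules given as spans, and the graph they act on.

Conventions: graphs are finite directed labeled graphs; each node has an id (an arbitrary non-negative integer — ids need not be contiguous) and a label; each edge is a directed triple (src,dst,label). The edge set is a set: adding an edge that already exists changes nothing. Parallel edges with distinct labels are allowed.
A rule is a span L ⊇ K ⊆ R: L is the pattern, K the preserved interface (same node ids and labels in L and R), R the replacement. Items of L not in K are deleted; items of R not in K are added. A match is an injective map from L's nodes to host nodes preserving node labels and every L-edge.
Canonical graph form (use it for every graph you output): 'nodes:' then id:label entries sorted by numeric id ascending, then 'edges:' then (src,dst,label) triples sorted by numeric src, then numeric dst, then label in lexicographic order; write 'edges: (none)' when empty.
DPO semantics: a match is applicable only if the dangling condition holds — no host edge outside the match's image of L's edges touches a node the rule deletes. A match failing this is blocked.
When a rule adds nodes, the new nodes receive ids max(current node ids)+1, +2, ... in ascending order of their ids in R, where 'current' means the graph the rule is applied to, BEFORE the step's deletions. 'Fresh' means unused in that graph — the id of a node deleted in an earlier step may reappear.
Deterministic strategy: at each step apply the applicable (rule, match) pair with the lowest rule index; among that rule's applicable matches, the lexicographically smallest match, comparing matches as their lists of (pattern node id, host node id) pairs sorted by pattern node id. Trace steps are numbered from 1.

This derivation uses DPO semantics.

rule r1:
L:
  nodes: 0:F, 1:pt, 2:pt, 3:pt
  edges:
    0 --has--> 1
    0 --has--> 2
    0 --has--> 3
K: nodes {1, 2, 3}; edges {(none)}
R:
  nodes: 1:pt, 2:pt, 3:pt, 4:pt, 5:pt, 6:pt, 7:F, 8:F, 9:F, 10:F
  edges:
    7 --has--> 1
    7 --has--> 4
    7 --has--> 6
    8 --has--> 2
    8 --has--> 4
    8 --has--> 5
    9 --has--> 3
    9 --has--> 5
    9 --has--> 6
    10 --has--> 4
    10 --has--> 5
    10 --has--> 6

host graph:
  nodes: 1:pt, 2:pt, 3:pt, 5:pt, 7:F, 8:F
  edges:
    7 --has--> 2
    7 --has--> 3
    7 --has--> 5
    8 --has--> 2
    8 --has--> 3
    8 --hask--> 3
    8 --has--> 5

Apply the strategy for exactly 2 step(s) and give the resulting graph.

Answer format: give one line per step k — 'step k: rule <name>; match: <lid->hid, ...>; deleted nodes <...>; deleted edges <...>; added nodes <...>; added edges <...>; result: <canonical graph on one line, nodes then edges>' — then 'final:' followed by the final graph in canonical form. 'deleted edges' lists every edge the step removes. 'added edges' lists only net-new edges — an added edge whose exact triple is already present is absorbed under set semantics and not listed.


step 1: rule r1; match: 0->7, 1->2, 2->3, 3->5; deleted nodes 7; deleted edges (7,2,has); (7,3,has); (7,5,has); added nodes 9, 10, 11, 12, 13, 14, 15; added edges (12,2,has); (12,9,has); (12,11,has); (13,3,has); (13,9,has); (13,10,has); (14,5,has); (14,10,has); (14,11,has); (15,9,has); (15,10,has); (15,11,has); result: nodes: 1:pt, 2:pt, 3:pt, 5:pt, 8:F, 9:pt, 10:pt, 11:pt, 12:F, 13:F, 14:F, 15:F edges: (8,2,has); (8,3,has); (8,3,hask); (8,5,has); (12,2,has); (12,9,has); (12,11,has); (13,3,has); (13,9,has); (13,10,has); (14,5,has); (14,10,has); (14,11,has); (15,9,has); (15,10,has); (15,11,has)
step 2: rule r1; match: 0->12, 1->2, 2->9, 3->11; deleted nodes 12; deleted edges (12,2,has); (12,9,has); (12,11,has); added nodes 16, 17, 18, 19, 20, 21, 22; added edges (19,2,has); (19,16,has); (19,18,has); (20,9,has); (20,16,has); (20,17,has); (21,11,has); (21,17,has); (21,18,has); (22,16,has); (22,17,has); (22,18,has); result: nodes: 1:pt, 2:pt, 3:pt, 5:pt, 8:F, 9:pt, 10:pt, 11:pt, 13:F, 14:F, 15:F, 16:pt, 17:pt, 18:pt, 19:F, 20:F, 21:F, 22:F edges: (8,2,has); (8,3,has); (8,3,hask); (8,5,has); (13,3,has); (13,9,has); (13,10,has); (14,5,has); (14,10,has); (14,11,has); (15,9,has); (15,10,has); (15,11,has); (19,2,has); (19,16,has); (19,18,has); (20,9,has); (20,16,has); (20,17,has); (21,11,has); (21,17,has); (21,18,has); (22,16,has); (22,17,has); (22,18,has)
final:
nodes: 1:pt, 2:pt, 3:pt, 5:pt, 8:F, 9:pt, 10:pt, 11:pt, 13:F, 14:F, 15:F, 16:pt, 17:pt, 18:pt, 19:F, 20:F, 21:F, 22:F
edges: (8,2,has); (8,3,has); (8,3,hask); (8,5,has); (13,3,has); (13,9,has); (13,10,has); (14,5,has); (14,10,has); (14,11,has); (15,9,has); (15,10,has); (15,11,has); (19,2,has); (19,16,has); (19,18,has); (20,9,has); (20,16,has); (20,17,has); (21,11,has); (21,17,has); (21,18,has); (22,16,has); (22,17,has); (22,18,has)


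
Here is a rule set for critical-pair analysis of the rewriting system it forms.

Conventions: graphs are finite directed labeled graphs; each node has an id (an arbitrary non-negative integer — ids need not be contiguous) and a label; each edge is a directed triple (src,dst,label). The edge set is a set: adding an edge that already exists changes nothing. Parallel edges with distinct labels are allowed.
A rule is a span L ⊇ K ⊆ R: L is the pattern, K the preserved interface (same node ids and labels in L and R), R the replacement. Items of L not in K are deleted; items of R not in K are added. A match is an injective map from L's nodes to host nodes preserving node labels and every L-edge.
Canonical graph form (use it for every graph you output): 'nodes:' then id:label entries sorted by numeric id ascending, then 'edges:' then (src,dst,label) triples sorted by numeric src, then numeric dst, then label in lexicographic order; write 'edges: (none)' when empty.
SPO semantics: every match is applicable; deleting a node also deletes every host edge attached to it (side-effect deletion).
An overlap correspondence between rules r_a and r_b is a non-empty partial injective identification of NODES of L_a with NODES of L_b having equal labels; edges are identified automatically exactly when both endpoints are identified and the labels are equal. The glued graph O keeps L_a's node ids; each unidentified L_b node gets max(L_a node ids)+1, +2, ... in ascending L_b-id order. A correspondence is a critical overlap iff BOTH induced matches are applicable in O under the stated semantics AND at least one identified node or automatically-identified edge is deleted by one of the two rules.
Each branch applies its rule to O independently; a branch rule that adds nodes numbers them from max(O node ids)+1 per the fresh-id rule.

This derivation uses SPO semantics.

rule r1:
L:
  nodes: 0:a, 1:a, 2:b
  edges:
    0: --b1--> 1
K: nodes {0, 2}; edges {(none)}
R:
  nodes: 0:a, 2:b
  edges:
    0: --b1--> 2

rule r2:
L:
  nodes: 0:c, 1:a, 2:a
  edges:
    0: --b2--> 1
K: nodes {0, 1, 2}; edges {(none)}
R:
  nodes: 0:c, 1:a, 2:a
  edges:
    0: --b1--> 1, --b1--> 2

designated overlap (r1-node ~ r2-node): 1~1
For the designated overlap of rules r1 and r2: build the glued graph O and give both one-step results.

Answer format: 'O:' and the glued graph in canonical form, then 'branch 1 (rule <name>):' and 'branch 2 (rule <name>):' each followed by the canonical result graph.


O:
nodes: 0:a, 1:a, 2:b, 3:c, 4:a
edges: (0,1,b1); (3,1,b2)
branch 1 (rule r1):
nodes: 0:a, 2:b, 3:c, 4:a
edges: (0,2,b1)
branch 2 (rule r2):
nodes: 0:a, 1:a, 2:b, 3:c, 4:a
edges: (0,1,b1); (3,1,b1); (3,4,b1)


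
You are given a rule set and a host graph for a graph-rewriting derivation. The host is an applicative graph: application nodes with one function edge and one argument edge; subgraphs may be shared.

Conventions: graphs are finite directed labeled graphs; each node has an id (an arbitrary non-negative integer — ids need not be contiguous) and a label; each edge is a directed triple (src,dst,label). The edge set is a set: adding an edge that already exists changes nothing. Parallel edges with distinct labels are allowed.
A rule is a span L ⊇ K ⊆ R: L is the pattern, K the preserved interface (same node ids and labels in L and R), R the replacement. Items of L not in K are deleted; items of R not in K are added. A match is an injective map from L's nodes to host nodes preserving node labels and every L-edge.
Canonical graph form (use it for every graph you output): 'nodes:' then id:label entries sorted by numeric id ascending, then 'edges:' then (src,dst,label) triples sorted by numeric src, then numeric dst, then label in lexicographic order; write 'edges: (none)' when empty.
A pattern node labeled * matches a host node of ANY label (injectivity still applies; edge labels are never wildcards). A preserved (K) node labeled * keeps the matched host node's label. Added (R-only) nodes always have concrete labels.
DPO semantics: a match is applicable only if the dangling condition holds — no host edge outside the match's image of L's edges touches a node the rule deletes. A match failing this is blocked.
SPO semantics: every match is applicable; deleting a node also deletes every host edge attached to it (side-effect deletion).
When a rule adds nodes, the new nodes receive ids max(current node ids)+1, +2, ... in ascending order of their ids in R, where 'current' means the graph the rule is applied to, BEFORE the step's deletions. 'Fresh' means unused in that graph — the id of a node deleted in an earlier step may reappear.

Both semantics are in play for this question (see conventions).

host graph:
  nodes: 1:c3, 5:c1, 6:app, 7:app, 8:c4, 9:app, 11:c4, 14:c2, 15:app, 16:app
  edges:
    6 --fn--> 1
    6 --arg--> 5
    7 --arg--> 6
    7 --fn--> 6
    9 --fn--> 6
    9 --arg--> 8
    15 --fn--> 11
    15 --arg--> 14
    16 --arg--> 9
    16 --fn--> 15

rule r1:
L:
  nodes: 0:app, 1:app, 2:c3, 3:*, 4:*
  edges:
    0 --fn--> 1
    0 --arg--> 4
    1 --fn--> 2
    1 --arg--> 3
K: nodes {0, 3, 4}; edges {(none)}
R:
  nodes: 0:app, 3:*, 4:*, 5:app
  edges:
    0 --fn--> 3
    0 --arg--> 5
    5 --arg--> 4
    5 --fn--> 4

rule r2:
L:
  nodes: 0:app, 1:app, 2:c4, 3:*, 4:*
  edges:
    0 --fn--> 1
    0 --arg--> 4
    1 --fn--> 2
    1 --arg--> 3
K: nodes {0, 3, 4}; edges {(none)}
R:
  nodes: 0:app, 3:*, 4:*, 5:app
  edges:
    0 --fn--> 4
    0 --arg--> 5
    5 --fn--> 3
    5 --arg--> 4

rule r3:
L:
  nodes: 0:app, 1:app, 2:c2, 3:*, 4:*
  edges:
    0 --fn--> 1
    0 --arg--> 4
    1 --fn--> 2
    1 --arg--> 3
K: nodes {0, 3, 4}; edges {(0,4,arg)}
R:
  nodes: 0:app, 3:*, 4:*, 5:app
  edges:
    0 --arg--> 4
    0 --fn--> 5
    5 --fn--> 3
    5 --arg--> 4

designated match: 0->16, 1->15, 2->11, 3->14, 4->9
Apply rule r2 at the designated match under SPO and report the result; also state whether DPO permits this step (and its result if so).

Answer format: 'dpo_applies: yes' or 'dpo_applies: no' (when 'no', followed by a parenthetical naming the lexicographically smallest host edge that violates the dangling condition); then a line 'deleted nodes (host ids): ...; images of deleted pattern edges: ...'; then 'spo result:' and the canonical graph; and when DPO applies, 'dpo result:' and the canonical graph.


dpo_applies: yes
deleted nodes (host ids): 11, 15; images of deleted pattern edges: (15,11,fn); (15,14,arg); (16,9,arg); (16,15,fn)
spo result:
nodes: 1:c3, 5:c1, 6:app, 7:app, 8:c4, 9:app, 14:c2, 16:app, 17:app
edges: (6,1,fn); (6,5,arg); (7,6,arg); (7,6,fn); (9,6,fn); (9,8,arg); (16,9,fn); (16,17,arg); (17,9,arg); (17,14,fn)
dpo result:
nodes: 1:c3, 5:c1, 6:app, 7:app, 8:c4, 9:app, 14:c2, 16:app, 17:app
edges: (6,1,fn); (6,5,arg); (7,6,arg); (7,6,fn); (9,6,fn); (9,8,arg); (16,9,fn); (16,17,arg); (17,9,arg); (17,14,fn)


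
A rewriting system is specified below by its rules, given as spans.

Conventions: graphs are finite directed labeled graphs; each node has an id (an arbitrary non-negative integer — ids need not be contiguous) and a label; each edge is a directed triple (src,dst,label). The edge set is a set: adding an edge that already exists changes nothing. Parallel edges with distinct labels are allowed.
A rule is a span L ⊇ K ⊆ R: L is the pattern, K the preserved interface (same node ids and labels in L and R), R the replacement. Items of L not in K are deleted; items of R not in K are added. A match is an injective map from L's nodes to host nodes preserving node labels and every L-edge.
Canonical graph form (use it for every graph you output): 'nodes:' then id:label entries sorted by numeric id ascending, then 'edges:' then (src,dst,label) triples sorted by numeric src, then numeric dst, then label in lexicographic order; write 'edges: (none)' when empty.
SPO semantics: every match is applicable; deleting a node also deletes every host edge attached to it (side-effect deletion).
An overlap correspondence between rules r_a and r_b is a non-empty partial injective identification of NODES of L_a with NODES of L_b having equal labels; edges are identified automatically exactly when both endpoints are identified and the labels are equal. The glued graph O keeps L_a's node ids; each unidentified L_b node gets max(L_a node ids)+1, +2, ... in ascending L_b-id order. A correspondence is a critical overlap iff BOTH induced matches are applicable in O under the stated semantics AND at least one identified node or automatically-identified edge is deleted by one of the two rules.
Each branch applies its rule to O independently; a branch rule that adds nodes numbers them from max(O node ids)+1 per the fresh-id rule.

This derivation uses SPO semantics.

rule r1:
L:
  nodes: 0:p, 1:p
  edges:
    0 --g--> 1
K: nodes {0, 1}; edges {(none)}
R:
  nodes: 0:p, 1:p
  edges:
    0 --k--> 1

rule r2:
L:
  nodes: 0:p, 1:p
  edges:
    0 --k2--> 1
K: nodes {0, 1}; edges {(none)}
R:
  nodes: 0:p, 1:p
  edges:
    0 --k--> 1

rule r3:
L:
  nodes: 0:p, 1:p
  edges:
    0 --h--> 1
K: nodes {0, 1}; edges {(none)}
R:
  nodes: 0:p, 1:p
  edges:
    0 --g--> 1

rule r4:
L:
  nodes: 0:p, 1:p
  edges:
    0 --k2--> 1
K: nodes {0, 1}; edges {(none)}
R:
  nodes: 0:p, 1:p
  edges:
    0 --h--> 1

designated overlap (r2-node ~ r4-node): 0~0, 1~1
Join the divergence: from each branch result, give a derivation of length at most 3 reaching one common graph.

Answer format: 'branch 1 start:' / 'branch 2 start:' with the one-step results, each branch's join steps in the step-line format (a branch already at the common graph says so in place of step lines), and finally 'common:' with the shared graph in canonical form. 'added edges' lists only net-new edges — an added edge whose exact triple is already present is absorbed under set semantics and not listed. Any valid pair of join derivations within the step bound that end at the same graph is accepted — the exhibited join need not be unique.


branch 1 start:
nodes: 0:p, 1:p
edges: (0,1,k)
branch 2 start:
nodes: 0:p, 1:p
edges: (0,1,h)
branch 1: already at the common graph (0 steps)
branch 2 step 1: rule r3; match: 0->0, 1->1; deleted nodes (none); deleted edges (0,1,h); added nodes (none); added edges (0,1,g); result: nodes: 0:p, 1:p edges: (0,1,g)
branch 2 step 2: rule r1; match: 0->0, 1->1; deleted nodes (none); deleted edges (0,1,g); added nodes (none); added edges (0,1,k); result: nodes: 0:p, 1:p edges: (0,1,k)
common:
nodes: 0:p, 1:p
edges: (0,1,k)


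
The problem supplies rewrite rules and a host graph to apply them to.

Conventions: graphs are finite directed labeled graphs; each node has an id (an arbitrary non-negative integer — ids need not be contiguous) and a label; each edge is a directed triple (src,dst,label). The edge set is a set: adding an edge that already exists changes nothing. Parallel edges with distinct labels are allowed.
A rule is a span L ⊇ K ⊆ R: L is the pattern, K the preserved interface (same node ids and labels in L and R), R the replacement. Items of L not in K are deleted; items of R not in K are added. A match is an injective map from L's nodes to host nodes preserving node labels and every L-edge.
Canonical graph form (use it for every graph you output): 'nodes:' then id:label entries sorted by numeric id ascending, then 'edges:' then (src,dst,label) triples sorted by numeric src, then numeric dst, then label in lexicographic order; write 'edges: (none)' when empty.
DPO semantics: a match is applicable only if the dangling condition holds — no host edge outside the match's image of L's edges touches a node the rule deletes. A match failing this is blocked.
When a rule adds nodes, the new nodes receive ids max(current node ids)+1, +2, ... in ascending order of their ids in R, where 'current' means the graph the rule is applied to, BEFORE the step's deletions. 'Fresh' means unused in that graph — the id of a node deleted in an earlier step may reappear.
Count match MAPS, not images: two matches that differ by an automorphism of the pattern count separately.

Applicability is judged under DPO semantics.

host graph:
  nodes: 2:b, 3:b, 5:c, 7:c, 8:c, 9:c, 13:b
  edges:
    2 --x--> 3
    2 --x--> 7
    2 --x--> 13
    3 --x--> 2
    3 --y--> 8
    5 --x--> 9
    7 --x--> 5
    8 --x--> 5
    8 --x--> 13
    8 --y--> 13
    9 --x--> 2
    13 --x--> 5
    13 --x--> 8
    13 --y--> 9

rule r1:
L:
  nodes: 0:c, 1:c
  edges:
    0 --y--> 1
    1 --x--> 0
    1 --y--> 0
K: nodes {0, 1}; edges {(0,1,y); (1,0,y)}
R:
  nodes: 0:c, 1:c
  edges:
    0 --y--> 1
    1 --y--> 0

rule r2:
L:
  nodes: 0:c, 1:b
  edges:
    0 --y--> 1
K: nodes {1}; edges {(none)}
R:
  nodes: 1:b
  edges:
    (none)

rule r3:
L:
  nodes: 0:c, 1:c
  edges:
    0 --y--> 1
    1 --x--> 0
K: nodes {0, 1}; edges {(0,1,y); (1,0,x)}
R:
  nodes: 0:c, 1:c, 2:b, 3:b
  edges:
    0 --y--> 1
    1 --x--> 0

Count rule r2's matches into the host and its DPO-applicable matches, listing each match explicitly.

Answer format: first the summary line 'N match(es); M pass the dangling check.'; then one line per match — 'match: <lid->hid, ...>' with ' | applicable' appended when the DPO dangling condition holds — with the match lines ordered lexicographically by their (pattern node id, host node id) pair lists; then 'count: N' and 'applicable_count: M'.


1 match(es); 0 pass the dangling check.
match: 0->8, 1->13
count: 1
applicable_count: 0


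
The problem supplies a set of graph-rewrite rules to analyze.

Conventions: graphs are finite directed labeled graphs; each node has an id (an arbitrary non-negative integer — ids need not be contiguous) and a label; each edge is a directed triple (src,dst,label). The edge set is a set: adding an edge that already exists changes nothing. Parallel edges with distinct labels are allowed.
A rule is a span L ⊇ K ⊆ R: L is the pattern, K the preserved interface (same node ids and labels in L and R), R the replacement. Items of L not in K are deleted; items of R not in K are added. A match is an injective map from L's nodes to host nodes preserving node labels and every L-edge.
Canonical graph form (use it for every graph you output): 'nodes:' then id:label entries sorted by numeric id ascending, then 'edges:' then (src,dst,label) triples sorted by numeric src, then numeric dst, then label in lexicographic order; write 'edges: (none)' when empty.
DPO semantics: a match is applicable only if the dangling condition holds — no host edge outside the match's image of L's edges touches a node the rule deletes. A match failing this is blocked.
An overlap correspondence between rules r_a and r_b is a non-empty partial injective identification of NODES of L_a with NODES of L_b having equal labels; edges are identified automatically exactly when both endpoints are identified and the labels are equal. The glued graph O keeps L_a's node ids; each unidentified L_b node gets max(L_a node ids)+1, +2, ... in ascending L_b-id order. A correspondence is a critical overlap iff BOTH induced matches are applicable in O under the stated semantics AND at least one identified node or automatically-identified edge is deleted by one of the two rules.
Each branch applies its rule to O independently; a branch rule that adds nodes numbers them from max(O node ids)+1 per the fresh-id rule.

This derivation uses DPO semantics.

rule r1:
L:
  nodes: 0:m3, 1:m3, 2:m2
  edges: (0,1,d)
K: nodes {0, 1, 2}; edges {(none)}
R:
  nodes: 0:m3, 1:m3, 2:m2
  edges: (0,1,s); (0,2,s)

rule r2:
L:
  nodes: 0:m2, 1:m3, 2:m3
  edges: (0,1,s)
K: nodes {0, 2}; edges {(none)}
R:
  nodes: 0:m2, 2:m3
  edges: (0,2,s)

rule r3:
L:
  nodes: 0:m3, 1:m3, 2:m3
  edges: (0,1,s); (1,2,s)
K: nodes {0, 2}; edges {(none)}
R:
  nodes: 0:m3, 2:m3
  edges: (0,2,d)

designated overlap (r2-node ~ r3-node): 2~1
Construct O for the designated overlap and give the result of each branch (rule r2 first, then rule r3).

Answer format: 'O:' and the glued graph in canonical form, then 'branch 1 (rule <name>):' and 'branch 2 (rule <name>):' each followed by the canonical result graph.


O:
nodes: 0:m2, 1:m3, 2:m3, 3:m3, 4:m3
edges: (0,1,s); (2,4,s); (3,2,s)
branch 1 (rule r2):
nodes: 0:m2, 2:m3, 3:m3, 4:m3
edges: (0,2,s); (2,4,s); (3,2,s)
branch 2 (rule r3):
nodes: 0:m2, 1:m3, 3:m3, 4:m3
edges: (0,1,s); (3,4,d)


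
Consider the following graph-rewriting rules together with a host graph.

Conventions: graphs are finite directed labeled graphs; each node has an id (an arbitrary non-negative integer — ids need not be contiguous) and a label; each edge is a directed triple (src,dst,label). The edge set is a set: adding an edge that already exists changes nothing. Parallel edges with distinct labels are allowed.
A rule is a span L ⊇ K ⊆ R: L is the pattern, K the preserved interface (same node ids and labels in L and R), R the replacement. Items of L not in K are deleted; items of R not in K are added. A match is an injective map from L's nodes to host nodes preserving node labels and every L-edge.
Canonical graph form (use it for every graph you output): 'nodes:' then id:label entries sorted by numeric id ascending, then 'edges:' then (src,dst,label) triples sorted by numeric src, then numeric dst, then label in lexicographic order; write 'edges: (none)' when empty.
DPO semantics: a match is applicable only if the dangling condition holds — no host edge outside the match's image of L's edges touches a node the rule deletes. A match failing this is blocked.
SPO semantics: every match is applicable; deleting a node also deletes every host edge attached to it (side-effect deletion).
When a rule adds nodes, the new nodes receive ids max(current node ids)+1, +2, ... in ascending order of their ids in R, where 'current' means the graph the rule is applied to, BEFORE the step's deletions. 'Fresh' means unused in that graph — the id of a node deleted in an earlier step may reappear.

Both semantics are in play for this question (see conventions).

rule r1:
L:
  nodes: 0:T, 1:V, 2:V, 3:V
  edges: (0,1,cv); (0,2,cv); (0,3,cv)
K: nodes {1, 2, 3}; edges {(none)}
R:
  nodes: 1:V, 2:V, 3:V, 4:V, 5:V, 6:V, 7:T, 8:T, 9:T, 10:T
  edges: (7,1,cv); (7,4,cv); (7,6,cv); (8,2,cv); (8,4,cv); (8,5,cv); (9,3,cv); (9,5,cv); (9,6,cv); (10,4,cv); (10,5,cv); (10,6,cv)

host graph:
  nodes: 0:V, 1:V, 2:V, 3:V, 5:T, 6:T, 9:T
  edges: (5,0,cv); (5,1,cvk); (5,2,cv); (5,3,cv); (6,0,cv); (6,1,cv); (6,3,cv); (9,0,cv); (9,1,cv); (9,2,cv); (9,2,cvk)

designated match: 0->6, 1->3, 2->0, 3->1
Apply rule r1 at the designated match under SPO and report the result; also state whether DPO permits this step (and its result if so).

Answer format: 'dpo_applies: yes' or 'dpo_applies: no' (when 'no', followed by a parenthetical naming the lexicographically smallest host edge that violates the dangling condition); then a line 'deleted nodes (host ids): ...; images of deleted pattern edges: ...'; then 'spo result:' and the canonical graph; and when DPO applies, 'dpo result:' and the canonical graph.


dpo_applies: yes
deleted nodes (host ids): 6; images of deleted pattern edges: (6,0,cv); (6,1,cv); (6,3,cv)
spo result:
nodes: 0:V, 1:V, 2:V, 3:V, 5:T, 9:T, 10:V, 11:V, 12:V, 13:T, 14:T, 15:T, 16:T
edges: (5,0,cv); (5,1,cvk); (5,2,cv); (5,3,cv); (9,0,cv); (9,1,cv); (9,2,cv); (9,2,cvk); (13,3,cv); (13,10,cv); (13,12,cv); (14,0,cv); (14,10,cv); (14,11,cv); (15,1,cv); (15,11,cv); (15,12,cv); (16,10,cv); (16,11,cv); (16,12,cv)
dpo result:
nodes: 0:V, 1:V, 2:V, 3:V, 5:T, 9:T, 10:V, 11:V, 12:V, 13:T, 14:T, 15:T, 16:T
edges: (5,0,cv); (5,1,cvk); (5,2,cv); (5,3,cv); (9,0,cv); (9,1,cv); (9,2,cv); (9,2,cvk); (13,3,cv); (13,10,cv); (13,12,cv); (14,0,cv); (14,10,cv); (14,11,cv); (15,1,cv); (15,11,cv); (15,12,cv); (16,10,cv); (16,11,cv); (16,12,cv)


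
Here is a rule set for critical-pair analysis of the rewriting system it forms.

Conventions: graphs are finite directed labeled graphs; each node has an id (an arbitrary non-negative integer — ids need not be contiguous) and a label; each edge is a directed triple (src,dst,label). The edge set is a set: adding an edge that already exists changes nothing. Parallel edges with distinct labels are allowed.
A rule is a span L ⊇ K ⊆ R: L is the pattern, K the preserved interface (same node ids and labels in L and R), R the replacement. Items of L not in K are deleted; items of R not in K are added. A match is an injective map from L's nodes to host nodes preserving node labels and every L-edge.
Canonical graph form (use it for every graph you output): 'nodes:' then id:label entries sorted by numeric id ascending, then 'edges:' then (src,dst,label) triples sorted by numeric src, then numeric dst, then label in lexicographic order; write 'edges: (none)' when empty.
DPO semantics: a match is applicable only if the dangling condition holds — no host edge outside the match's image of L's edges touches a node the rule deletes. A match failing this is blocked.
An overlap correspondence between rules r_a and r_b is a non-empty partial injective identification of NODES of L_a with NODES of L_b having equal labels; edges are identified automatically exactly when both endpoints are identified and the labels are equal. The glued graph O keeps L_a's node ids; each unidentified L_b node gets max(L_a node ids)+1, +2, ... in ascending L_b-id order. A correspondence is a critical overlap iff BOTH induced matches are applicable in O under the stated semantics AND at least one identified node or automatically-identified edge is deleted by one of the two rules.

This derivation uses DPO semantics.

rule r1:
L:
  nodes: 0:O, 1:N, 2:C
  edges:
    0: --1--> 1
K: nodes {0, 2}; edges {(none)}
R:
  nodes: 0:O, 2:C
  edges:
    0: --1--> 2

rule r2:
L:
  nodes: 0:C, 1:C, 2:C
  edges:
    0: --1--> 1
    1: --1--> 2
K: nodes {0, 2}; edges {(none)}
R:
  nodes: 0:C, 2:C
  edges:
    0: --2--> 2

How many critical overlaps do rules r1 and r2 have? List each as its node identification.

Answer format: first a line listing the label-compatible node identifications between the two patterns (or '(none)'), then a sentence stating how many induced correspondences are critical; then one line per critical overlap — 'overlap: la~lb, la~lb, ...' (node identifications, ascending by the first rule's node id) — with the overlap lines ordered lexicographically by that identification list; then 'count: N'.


label-compatible node identifications between L(r1) and L(r2): 2~0, 2~1, 2~2
1 of the induced correspondences is a critical overlap of r1 and r2.
overlap: 2~1
count: 1


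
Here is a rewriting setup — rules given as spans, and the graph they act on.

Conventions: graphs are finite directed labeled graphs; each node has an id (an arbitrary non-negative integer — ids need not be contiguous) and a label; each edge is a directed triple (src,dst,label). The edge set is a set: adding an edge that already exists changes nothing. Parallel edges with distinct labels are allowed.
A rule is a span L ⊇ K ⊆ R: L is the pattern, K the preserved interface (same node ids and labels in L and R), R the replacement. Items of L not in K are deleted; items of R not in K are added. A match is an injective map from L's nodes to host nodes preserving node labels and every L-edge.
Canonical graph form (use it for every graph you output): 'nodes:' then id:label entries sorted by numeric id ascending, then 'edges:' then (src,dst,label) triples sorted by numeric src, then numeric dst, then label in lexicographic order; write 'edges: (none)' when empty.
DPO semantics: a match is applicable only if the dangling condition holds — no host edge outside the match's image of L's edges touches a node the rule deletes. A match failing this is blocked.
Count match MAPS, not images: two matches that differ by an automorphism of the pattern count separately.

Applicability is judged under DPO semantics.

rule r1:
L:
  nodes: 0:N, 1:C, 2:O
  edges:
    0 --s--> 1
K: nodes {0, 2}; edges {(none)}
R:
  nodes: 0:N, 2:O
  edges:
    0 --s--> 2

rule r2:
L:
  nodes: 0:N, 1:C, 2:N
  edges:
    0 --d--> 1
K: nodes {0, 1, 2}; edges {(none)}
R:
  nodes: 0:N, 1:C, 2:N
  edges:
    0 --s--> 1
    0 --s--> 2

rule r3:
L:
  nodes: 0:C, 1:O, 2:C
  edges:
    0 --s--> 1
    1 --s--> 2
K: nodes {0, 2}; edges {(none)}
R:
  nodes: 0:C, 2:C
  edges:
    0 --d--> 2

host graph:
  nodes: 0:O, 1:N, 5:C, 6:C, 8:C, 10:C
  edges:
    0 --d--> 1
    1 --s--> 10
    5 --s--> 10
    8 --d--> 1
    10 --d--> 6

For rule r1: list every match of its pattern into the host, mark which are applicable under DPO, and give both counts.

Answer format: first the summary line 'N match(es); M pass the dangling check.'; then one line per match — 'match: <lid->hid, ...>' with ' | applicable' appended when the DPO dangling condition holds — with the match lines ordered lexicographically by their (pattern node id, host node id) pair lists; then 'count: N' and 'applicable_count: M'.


1 match(es); 0 pass the dangling check.
match: 0->1, 1->10, 2->0
count: 1
applicable_count: 0


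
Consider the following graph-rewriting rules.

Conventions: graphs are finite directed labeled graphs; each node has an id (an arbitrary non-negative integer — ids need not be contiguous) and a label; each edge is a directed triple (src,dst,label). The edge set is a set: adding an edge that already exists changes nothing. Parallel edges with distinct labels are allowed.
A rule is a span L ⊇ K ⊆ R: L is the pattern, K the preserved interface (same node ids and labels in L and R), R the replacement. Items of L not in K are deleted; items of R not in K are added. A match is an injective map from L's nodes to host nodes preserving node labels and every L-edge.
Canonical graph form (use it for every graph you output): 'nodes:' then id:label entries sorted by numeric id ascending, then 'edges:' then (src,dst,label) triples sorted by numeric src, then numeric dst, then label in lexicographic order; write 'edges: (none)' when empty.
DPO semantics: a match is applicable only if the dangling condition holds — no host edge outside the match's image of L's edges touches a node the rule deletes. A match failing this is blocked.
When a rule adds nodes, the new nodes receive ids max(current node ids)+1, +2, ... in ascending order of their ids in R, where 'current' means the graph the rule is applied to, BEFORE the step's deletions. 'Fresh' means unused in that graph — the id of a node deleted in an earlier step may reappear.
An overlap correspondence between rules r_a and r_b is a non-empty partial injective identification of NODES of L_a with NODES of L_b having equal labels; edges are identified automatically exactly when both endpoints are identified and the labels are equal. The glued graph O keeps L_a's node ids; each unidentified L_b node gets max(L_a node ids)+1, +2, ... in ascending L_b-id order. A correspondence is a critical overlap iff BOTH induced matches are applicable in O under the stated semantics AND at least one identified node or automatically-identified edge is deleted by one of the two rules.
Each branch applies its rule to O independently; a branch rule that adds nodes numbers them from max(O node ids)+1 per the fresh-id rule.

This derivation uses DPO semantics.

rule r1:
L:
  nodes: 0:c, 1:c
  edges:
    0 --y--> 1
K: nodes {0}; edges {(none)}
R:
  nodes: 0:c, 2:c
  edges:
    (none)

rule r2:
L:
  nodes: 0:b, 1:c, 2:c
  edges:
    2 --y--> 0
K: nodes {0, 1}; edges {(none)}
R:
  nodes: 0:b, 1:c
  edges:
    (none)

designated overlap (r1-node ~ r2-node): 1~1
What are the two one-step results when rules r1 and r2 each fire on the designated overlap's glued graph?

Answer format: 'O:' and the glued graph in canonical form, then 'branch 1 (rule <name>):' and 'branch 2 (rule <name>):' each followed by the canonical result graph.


O:
nodes: 0:c, 1:c, 2:b, 3:c
edges: (0,1,y); (3,2,y)
branch 1 (rule r1):
nodes: 0:c, 2:b, 3:c, 4:c
edges: (3,2,y)
branch 2 (rule r2):
nodes: 0:c, 1:c, 2:b
edges: (0,1,y)


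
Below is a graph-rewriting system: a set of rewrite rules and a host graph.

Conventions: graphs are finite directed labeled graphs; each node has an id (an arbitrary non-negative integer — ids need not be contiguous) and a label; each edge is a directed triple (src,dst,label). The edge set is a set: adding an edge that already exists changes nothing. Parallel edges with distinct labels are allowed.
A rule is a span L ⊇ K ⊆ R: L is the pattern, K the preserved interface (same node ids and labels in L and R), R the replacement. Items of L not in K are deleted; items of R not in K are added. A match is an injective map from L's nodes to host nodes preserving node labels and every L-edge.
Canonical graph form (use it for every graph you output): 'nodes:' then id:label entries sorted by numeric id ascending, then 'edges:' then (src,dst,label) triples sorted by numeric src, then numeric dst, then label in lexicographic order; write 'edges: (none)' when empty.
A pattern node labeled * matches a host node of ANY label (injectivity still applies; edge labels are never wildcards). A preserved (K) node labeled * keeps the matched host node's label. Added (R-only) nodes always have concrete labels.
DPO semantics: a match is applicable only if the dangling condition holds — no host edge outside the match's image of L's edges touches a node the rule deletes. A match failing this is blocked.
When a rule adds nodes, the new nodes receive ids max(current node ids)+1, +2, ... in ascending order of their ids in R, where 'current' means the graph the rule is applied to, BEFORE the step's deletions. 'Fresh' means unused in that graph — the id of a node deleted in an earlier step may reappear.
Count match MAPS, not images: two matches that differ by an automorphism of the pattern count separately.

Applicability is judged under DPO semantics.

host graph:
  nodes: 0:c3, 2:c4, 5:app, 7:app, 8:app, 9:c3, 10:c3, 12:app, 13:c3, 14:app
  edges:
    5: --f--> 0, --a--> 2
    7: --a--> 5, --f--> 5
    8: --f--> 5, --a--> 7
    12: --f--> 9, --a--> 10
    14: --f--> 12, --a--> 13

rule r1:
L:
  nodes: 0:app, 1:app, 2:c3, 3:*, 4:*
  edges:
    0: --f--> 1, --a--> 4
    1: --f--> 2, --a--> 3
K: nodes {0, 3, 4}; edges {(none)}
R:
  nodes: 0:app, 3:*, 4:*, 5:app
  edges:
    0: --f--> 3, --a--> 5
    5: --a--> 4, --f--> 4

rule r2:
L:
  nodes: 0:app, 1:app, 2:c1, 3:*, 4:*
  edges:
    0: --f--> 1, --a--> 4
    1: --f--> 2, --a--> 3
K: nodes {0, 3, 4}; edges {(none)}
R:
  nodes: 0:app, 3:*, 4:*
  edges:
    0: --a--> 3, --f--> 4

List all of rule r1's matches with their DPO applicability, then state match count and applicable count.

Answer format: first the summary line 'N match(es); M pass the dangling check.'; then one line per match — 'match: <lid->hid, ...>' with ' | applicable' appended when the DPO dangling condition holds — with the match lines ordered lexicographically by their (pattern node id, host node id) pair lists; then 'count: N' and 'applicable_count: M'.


2 match(es); 1 pass the dangling check.
match: 0->8, 1->5, 2->0, 3->2, 4->7
match: 0->14, 1->12, 2->9, 3->10, 4->13 | applicable
count: 2
applicable_count: 1


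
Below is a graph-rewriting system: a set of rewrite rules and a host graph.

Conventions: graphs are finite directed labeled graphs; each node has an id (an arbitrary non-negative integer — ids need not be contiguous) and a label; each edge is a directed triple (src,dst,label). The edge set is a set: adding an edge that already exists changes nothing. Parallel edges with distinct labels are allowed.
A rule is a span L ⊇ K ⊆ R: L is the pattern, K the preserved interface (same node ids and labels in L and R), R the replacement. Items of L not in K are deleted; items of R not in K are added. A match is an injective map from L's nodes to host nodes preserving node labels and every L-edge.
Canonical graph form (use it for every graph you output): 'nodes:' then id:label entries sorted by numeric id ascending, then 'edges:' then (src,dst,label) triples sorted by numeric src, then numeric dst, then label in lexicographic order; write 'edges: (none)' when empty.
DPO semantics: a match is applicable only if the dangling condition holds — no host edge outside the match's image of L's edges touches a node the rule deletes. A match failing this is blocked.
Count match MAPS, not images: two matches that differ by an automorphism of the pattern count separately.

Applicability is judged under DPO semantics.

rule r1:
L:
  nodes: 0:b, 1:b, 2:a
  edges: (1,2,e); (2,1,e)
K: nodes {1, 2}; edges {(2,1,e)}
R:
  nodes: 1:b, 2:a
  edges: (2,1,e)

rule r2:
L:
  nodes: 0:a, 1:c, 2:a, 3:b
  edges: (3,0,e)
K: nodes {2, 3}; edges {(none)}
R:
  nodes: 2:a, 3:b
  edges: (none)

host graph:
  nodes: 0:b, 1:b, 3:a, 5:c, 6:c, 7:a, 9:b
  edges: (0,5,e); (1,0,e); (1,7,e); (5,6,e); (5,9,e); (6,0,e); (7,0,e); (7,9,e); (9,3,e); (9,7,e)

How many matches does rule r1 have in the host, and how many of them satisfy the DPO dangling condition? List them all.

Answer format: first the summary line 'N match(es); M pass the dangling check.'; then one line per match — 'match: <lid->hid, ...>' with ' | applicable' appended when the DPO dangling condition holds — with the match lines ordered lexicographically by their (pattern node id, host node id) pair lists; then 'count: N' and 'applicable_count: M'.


2 match(es); 0 pass the dangling check.
match: 0->0, 1->9, 2->7
match: 0->1, 1->9, 2->7
count: 2
applicable_count: 0
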